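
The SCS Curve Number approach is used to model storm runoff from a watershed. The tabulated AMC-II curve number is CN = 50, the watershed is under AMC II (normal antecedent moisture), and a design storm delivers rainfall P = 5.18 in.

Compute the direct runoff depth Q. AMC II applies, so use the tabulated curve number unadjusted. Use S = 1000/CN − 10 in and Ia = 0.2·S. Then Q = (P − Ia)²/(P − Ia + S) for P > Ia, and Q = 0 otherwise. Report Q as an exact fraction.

Q = 25281/32950 in ≈ 0.767 in

AMC II — tabulated CN = 50 applies directly.
S = 1000/50 − 10 = 10 in ≈ 10.000 in
Initial abstraction Ia = S/5 = 10/5 = 2 ≈ 2.000 in
Excess rainfall: 5.180 − 2.000 = 3.180 in; P > Ia so Q > 0
Q = (159/50)²/((159/50) + 10) = (25281/2500)/(659/50) = 25281/32950 in ≈ 0.767 in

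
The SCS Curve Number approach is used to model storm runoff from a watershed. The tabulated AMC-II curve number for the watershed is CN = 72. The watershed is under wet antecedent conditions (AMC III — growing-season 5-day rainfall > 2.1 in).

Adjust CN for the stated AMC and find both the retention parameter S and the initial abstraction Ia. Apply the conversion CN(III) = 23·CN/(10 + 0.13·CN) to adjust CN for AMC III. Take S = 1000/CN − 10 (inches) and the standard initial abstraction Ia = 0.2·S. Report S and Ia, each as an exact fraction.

S = 350/207 in ≈ 1.691 in; Ia = 70/207 in ≈ 0.338 in

CN(III) from CN(II)=72: (23·72)/(10 + 0.13·72) = 10350/121 ≈ 85.537
S = 1000/(10350/121) − 10 = 350/207 in ≈ 1.691 in
Initial abstraction Ia = S/5 = (350/207)/5 = 70/207 ≈ 0.338 in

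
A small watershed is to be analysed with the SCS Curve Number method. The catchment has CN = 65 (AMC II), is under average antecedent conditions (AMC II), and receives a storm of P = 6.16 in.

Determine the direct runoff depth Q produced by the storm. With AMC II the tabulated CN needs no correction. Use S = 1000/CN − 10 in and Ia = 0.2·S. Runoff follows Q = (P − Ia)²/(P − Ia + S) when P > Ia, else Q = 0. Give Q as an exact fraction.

Q = 194936/78975 in ≈ 2.468 in

CN(II) = 65; AMC II needs no correction.
Max retention: S = 1000/65 − 10 = 70/13 in (≈ 5.385 in)
Ia = 0.2S: 0.2·5.385 = 1.077 in (exactly 14/13)
Excess rainfall: 6.160 − 1.077 = 5.083 in; P > Ia so Q > 0
Q = (1652/325)²/((1652/325) + 70/13) = (2729104/105625)/(3402/325) = 194936/78975 in ≈ 2.468 in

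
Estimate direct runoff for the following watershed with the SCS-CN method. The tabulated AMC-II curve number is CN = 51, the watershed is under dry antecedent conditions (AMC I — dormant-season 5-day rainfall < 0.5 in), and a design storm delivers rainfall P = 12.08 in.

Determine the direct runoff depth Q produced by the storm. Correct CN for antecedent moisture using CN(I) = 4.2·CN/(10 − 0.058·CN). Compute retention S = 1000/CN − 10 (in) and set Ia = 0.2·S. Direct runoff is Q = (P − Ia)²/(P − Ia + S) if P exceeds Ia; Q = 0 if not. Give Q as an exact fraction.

Dry (AMC I): CN(I) = 4.2·51/(10 − 0.058·51) = (1071/5)/(3521/500) = 15300/503 ≈ 30.417
Retention S: 1000/CN − 10 with CN=30.417 → S = 3500/153 ≈ 22.876 in
Ia = 0.2S: 0.2·22.876 = 4.575 in (exactly 700/153)
P − Ia = 12.080 − 4.575 = 28706/3825 ≈ 7.505 in (> 0, runoff occurs)
Q: (28706/3825)² ÷ (116206/3825) = 412017218/222243975 in (≈ 1.854 in)

Q = 412017218/222243975 in ≈ 1.854 in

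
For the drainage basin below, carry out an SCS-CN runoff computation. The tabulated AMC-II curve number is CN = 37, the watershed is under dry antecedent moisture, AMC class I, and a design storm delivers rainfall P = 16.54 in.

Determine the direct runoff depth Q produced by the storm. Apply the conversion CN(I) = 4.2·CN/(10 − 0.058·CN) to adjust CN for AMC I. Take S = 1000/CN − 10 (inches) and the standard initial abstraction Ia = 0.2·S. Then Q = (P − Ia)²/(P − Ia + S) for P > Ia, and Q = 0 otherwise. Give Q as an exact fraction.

Adjust CN=37 to AMC I: 4.2·37/(10 − 0.058·37) → (777/5) ÷ (3927/500) = 3700/187 ≈ 19.786
S = 1000/(3700/187) − 10 = 1500/37 in ≈ 40.541 in
Ia = 0.2S: 0.2·40.541 = 8.108 in (exactly 300/37)
Excess rainfall: 16.540 − 8.108 = 8.432 in; P > Ia so Q > 0
Q = (15599/1850)²/((15599/1850) + 1500/37) = (243328801/3422500)/(90599/1850) = 243328801/167608150 in ≈ 1.452 in

Q = 243328801/167608150 in ≈ 1.452 in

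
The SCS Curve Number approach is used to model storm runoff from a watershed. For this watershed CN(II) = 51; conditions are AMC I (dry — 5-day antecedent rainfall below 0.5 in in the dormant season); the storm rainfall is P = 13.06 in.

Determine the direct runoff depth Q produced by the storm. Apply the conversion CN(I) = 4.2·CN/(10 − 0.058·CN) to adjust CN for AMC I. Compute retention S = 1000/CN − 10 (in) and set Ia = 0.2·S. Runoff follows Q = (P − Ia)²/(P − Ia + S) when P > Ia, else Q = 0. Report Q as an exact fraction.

Q = 4213178281/1835303850 in ≈ 2.296 in

CN(I) from CN(II)=51: (4.2·51)/(10 − 0.058·51) = 15300/503 ≈ 30.417
Max retention: S = 1000/(15300/503) − 10 = 3500/153 in (≈ 22.876 in)
Ia = 0.2·(3500/153) = 700/153 in ≈ 4.575 in
P − Ia = 13.060 − 4.575 = 64909/7650 ≈ 8.485 in (> 0, runoff occurs)
Runoff Q = (P−Ia)²/(P−Ia+S) = (8.485)²/(8.485+22.876) = 4213178281/1835303850 ≈ 2.296 in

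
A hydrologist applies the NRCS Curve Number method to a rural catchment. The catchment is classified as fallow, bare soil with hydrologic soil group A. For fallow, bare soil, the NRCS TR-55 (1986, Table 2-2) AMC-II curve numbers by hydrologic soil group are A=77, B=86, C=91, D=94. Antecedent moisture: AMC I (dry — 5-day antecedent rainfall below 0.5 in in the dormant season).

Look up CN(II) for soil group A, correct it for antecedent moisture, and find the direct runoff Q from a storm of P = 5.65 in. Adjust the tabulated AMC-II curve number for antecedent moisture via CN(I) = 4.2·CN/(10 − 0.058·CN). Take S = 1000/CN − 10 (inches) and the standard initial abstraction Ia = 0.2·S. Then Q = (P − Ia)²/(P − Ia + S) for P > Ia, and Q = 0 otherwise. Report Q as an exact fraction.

Q = 18692631841/11859757140 in ≈ 1.576 in

NRCS table: fallow, bare soil, soil group A → CN(II) = 77
Dry (AMC I): CN(I) = 4.2·77/(10 − 0.058·77) = (1617/5)/(2767/500) = 161700/2767 ≈ 58.439
Retention S: 1000/CN − 10 with CN=58.439 → S = 11500/1617 ≈ 7.112 in
Ia = 0.2·(11500/1617) = 2300/1617 in ≈ 1.422 in
P − Ia = 5.650 − 1.422 = 136721/32340 ≈ 4.228 in (> 0, runoff occurs)
Runoff Q = (P−Ia)²/(P−Ia+S) = (4.228)²/(4.228+7.112) = 18692631841/11859757140 ≈ 1.576 in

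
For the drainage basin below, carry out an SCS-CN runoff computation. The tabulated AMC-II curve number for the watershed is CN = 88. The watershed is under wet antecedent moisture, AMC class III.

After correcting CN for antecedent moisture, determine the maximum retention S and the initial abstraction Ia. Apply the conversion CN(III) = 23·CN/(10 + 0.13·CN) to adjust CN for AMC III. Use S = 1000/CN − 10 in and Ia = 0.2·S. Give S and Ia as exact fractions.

S = 150/253 in ≈ 0.593 in; Ia = 30/253 in ≈ 0.119 in

CN(III) from CN(II)=88: (23·88)/(10 + 0.13·88) = 6325/67 ≈ 94.403
S = 1000/(6325/67) − 10 = 150/253 in ≈ 0.593 in
Ia = 0.2S: 0.2·0.593 = 0.119 in (exactly 30/253)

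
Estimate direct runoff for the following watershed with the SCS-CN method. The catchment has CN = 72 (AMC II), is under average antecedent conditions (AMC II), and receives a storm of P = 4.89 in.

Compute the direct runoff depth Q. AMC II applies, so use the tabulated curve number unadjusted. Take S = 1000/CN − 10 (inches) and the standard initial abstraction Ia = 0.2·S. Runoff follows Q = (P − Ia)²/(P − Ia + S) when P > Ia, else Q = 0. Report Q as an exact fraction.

CN(II) = 72; AMC II needs no correction.
Max retention: S = 1000/72 − 10 = 35/9 in (≈ 3.889 in)
Initial abstraction Ia = S/5 = (35/9)/5 = 7/9 ≈ 0.778 in
Since P=4.890 > Ia=0.778: effective rainfall P−Ia = 3701/900 in
Runoff Q = (P−Ia)²/(P−Ia+S) = (4.112)²/(4.112+3.889) = 13697401/6480900 ≈ 2.114 in

Q = 13697401/6480900 in ≈ 2.114 in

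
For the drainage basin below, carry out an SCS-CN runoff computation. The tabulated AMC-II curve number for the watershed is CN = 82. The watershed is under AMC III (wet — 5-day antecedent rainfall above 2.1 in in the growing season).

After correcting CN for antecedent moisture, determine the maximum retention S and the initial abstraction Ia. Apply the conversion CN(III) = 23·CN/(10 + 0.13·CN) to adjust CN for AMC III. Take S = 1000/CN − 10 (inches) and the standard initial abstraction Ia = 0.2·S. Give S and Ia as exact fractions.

Adjust CN=82 to AMC III: 23·82/(10 + 0.13·82) → 1886 ÷ (1033/50) = 94300/1033 ≈ 91.288
Retention S: 1000/CN − 10 with CN=91.288 → S = 900/943 ≈ 0.954 in
Ia = 0.2S: 0.2·0.954 = 0.191 in (exactly 180/943)

S = 900/943 in ≈ 0.954 in; Ia = 180/943 in ≈ 0.191 in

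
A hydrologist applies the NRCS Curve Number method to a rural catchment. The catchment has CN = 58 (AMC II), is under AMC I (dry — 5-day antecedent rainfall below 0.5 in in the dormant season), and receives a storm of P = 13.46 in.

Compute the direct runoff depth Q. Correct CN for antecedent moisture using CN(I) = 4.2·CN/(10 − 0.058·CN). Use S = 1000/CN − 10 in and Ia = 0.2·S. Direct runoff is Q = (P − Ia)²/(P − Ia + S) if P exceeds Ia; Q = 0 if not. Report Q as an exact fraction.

Q = 210743289/57299650 in ≈ 3.678 in

Dry (AMC I): CN(I) = 4.2·58/(10 − 0.058·58) = (1218/5)/(1659/250) = 2900/79 ≈ 36.709
Max retention: S = 1000/(2900/79) − 10 = 500/29 in (≈ 17.241 in)
Ia = 0.2S: 0.2·17.241 = 3.448 in (exactly 100/29)
Since P=13.460 > Ia=3.448: effective rainfall P−Ia = 14517/1450 in
Runoff Q = (P−Ia)²/(P−Ia+S) = (10.012)²/(10.012+17.241) = 210743289/57299650 ≈ 3.678 in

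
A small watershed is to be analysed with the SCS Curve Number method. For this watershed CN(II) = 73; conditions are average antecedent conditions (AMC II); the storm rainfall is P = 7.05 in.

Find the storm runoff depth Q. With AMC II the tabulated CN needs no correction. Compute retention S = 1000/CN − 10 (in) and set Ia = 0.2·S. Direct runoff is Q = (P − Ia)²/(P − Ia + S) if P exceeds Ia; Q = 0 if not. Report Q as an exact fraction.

AMC II — tabulated CN = 73 applies directly.
Max retention: S = 1000/73 − 10 = 270/73 in (≈ 3.699 in)
Ia = 0.2·(270/73) = 54/73 in ≈ 0.740 in
Since P=7.050 > Ia=0.740: effective rainfall P−Ia = 9213/1460 in
Q = (9213/1460)²/((9213/1460) + 270/73) = (84879369/2131600)/(14613/1460) = 28293123/7111660 in ≈ 3.978 in

Q = 28293123/7111660 in ≈ 3.978 in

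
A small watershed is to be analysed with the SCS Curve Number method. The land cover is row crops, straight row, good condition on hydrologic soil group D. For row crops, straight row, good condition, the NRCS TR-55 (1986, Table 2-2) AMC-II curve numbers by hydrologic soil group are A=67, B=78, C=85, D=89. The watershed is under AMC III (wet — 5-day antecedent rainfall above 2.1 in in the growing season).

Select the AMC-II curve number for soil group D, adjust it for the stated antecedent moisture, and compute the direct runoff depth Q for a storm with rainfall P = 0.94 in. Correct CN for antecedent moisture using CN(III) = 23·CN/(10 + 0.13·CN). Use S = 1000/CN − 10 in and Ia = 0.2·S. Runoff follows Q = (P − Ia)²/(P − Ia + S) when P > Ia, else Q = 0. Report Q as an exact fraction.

NRCS table: row crops, straight row, good condition, soil group D → CN(II) = 89
Adjust CN=89 to AMC III: 23·89/(10 + 0.13·89) → 2047 ÷ (2157/100) = 204700/2157 ≈ 94.900
Retention S: 1000/CN − 10 with CN=94.900 → S = 1100/2047 ≈ 0.537 in
Ia = 0.2S: 0.2·0.537 = 0.107 in (exactly 220/2047)
Since P=0.940 > Ia=0.107: effective rainfall P−Ia = 85209/102350 in
Q: (85209/102350)² ÷ (140209/102350) = 7260573681/14350391150 in (≈ 0.506 in)

Q = 7260573681/14350391150 in ≈ 0.506 in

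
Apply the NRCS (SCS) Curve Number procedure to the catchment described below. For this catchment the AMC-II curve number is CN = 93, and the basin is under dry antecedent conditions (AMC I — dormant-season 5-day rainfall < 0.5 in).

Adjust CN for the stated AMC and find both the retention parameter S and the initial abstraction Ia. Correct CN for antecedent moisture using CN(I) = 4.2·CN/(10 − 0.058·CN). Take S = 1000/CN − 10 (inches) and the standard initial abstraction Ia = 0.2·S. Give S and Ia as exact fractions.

S = 500/279 in ≈ 1.792 in; Ia = 100/279 in ≈ 0.358 in

Dry (AMC I): CN(I) = 4.2·93/(10 − 0.058·93) = (1953/5)/(2303/500) = 27900/329 ≈ 84.802
Max retention: S = 1000/(27900/329) − 10 = 500/279 in (≈ 1.792 in)
Ia = 0.2S: 0.2·1.792 = 0.358 in (exactly 100/279)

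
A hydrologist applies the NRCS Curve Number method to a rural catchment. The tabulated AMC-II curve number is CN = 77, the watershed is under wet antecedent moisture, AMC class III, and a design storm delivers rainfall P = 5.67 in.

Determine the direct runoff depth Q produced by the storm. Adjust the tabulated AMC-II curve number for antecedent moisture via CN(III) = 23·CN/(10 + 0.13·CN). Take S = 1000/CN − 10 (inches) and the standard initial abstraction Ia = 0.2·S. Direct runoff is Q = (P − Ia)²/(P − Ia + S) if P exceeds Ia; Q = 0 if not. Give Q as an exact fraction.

Q = 1735472281/397774300 in ≈ 4.363 in

CN(III) from CN(II)=77: (23·77)/(10 + 0.13·77) = 7700/87 ≈ 88.506
S = 1000/(7700/87) − 10 = 100/77 in ≈ 1.299 in
Initial abstraction Ia = S/5 = (100/77)/5 = 20/77 ≈ 0.260 in
Since P=5.670 > Ia=0.260: effective rainfall P−Ia = 41659/7700 in
Q: (41659/7700)² ÷ (51659/7700) = 1735472281/397774300 in (≈ 4.363 in)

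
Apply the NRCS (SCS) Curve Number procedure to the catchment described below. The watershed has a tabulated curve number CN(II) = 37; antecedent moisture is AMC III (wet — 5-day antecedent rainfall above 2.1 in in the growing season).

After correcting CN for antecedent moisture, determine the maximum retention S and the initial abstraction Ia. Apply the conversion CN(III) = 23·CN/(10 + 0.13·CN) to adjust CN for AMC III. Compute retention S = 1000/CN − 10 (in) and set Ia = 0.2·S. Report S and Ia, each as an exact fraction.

CN(III) from CN(II)=37: (23·37)/(10 + 0.13·37) = 85100/1481 ≈ 57.461
Max retention: S = 1000/(85100/1481) − 10 = 6300/851 in (≈ 7.403 in)
Ia = 0.2S: 0.2·7.403 = 1.481 in (exactly 1260/851)

S = 6300/851 in ≈ 7.403 in; Ia = 1260/851 in ≈ 1.481 in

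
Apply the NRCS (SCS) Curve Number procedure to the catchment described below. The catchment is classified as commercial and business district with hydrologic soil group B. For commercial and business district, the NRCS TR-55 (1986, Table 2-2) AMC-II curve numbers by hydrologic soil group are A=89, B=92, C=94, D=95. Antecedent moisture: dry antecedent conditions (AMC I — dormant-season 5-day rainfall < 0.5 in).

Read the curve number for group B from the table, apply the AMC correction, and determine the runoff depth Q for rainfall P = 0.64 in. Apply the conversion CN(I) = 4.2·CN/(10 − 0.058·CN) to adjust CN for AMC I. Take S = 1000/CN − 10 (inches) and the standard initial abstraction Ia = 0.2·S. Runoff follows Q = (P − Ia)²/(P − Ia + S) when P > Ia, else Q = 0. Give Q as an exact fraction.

NRCS table: commercial and business district, soil group B → CN(II) = 92
Adjust CN=92 to AMC I: 4.2·92/(10 − 0.058·92) → (1932/5) ÷ (583/125) = 48300/583 ≈ 82.847
Max retention: S = 1000/(48300/583) − 10 = 1000/483 in (≈ 2.070 in)
Initial abstraction Ia = S/5 = (1000/483)/5 = 200/483 ≈ 0.414 in
Excess rainfall: 0.640 − 0.414 = 0.226 in; P > Ia so Q > 0
Q: (2728/12075)² ÷ (27728/12075) = 465124/20925975 in (≈ 0.022 in)

Q = 465124/20925975 in ≈ 0.022 in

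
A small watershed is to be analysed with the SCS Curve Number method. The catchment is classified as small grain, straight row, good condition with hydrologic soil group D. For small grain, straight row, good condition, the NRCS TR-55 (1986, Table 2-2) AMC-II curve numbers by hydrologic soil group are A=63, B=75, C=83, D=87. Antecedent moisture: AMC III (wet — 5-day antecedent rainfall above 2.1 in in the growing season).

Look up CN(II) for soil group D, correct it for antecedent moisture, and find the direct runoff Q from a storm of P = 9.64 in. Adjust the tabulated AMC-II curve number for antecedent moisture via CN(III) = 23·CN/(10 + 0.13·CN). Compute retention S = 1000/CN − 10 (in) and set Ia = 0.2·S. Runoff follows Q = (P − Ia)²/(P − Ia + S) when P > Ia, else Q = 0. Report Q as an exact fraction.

Q = 226329499081/25424756025 in ≈ 8.902 in

NRCS table: small grain, straight row, good condition, soil group D → CN(II) = 87
CN(III) from CN(II)=87: (23·87)/(10 + 0.13·87) = 200100/2131 ≈ 93.900
S = 1000/(200100/2131) − 10 = 1300/2001 in ≈ 0.650 in
Initial abstraction Ia = S/5 = (1300/2001)/5 = 260/2001 ≈ 0.130 in
P − Ia = 9.640 − 0.130 = 475741/50025 ≈ 9.510 in (> 0, runoff occurs)
Runoff Q = (P−Ia)²/(P−Ia+S) = (9.510)²/(9.510+0.650) = 226329499081/25424756025 ≈ 8.902 in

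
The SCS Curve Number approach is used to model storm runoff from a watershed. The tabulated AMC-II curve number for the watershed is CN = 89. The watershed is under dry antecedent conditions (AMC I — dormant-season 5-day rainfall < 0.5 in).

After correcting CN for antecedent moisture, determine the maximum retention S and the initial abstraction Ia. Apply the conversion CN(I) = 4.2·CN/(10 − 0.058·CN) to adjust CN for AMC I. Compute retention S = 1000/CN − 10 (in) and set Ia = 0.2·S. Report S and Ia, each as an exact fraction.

Adjust CN=89 to AMC I: 4.2·89/(10 − 0.058·89) → (1869/5) ÷ (2419/500) = 186900/2419 ≈ 77.263
Retention S: 1000/CN − 10 with CN=77.263 → S = 5500/1869 ≈ 2.943 in
Ia = 0.2S: 0.2·2.943 = 0.589 in (exactly 1100/1869)

S = 5500/1869 in ≈ 2.943 in; Ia = 1100/1869 in ≈ 0.589 in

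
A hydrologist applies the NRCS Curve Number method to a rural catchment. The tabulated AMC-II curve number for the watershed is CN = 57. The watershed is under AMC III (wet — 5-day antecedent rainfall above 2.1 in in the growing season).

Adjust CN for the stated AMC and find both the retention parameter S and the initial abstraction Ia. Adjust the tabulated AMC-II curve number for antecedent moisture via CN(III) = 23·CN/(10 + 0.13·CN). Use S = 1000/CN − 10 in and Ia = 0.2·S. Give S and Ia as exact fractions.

Adjust CN=57 to AMC III: 23·57/(10 + 0.13·57) → 1311 ÷ (1741/100) = 131100/1741 ≈ 75.302
S = 1000/(131100/1741) − 10 = 4300/1311 in ≈ 3.280 in
Initial abstraction Ia = S/5 = (4300/1311)/5 = 860/1311 ≈ 0.656 in

S = 4300/1311 in ≈ 3.280 in; Ia = 860/1311 in ≈ 0.656 in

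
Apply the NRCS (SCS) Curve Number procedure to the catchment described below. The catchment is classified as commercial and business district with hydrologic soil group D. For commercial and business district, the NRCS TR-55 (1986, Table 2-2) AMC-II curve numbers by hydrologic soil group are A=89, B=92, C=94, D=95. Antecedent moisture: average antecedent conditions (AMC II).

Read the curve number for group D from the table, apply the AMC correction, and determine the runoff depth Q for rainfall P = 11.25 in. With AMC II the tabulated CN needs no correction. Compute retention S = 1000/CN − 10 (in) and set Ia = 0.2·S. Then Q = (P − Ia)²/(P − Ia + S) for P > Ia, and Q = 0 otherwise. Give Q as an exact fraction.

Q = 717409/67412 in ≈ 10.642 in

NRCS table: commercial and business district, soil group D → CN(II) = 95
CN(II) = 95; AMC II needs no correction.
Retention S: 1000/CN − 10 with CN=95.000 → S = 10/19 ≈ 0.526 in
Ia = 0.2·(10/19) = 2/19 in ≈ 0.105 in
Since P=11.250 > Ia=0.105: effective rainfall P−Ia = 847/76 in
Q: (847/76)² ÷ (887/76) = 717409/67412 in (≈ 10.642 in)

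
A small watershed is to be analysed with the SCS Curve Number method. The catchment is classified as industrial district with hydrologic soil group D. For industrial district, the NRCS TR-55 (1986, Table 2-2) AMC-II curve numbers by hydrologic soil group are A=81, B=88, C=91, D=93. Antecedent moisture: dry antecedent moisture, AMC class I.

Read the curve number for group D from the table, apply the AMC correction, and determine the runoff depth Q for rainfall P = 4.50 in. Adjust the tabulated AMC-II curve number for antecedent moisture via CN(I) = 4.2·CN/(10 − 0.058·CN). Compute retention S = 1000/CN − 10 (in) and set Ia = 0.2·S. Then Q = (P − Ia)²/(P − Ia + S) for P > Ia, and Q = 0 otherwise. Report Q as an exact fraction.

NRCS table: industrial district, soil group D → CN(II) = 93
Dry (AMC I): CN(I) = 4.2·93/(10 − 0.058·93) = (1953/5)/(2303/500) = 27900/329 ≈ 84.802
S = 1000/(27900/329) − 10 = 500/279 in ≈ 1.792 in
Ia = 0.2S: 0.2·1.792 = 0.358 in (exactly 100/279)
Excess rainfall: 4.500 − 0.358 = 4.142 in; P > Ia so Q > 0
Runoff Q = (P−Ia)²/(P−Ia+S) = (4.142)²/(4.142+1.792) = 5340721/1847538 ≈ 2.891 in

Q = 5340721/1847538 in ≈ 2.891 in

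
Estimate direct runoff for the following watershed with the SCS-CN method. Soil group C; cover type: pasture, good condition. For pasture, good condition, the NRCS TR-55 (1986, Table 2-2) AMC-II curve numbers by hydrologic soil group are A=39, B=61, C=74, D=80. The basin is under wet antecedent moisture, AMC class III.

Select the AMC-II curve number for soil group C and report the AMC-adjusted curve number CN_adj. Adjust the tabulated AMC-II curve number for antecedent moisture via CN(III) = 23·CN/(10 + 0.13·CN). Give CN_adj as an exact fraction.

CN_adj = 85100/981 ≈ 86.748

NRCS table: pasture, good condition, soil group C → CN(II) = 74
Adjust CN=74 to AMC III: 23·74/(10 + 0.13·74) → 1702 ÷ (981/50) = 85100/981 ≈ 86.748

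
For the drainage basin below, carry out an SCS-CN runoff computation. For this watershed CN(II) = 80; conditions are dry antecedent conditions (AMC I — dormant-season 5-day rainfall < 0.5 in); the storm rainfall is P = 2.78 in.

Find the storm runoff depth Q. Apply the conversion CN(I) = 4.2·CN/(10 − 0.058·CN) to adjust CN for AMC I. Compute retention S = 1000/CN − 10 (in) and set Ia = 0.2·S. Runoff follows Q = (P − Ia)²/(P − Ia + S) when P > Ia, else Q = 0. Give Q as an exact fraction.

Q = 2785561/8314950 in ≈ 0.335 in

Dry (AMC I): CN(I) = 4.2·80/(10 − 0.058·80) = 336/(134/25) = 4200/67 ≈ 62.687
Retention S: 1000/CN − 10 with CN=62.687 → S = 125/21 ≈ 5.952 in
Ia = 0.2·(125/21) = 25/21 in ≈ 1.190 in
Excess rainfall: 2.780 − 1.190 = 1.590 in; P > Ia so Q > 0
Runoff Q = (P−Ia)²/(P−Ia+S) = (1.590)²/(1.590+5.952) = 2785561/8314950 ≈ 0.335 in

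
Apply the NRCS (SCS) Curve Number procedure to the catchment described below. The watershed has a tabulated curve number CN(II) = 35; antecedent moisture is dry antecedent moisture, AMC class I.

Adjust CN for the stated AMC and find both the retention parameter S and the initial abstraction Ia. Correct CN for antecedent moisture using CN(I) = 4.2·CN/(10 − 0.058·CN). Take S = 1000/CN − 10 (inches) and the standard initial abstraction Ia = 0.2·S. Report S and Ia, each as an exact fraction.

S = 6500/147 in ≈ 44.218 in; Ia = 1300/147 in ≈ 8.844 in

CN(I) from CN(II)=35: (4.2·35)/(10 − 0.058·35) = 14700/797 ≈ 18.444
S = 1000/(14700/797) − 10 = 6500/147 in ≈ 44.218 in
Ia = 0.2S: 0.2·44.218 = 8.844 in (exactly 1300/147)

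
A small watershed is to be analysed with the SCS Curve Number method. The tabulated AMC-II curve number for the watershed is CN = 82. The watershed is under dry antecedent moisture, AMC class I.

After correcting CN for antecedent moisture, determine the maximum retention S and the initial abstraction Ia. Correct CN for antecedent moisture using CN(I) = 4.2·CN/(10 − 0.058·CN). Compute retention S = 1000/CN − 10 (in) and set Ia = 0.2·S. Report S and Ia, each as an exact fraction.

S = 1500/287 in ≈ 5.226 in; Ia = 300/287 in ≈ 1.045 in

Dry (AMC I): CN(I) = 4.2·82/(10 − 0.058·82) = (1722/5)/(1311/250) = 28700/437 ≈ 65.675
Max retention: S = 1000/(28700/437) − 10 = 1500/287 in (≈ 5.226 in)
Ia = 0.2·(1500/287) = 300/287 in ≈ 1.045 in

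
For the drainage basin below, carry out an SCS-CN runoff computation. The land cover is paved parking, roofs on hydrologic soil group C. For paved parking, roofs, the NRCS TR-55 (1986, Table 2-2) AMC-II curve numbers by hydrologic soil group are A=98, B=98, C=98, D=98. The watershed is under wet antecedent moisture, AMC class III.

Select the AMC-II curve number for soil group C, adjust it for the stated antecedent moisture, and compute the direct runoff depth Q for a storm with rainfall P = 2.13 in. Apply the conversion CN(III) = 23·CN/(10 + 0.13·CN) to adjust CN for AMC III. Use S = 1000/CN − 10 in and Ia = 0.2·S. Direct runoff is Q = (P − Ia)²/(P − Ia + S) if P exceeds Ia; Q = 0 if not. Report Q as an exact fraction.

NRCS table: paved parking, roofs, soil group C → CN(II) = 98
CN(III) from CN(II)=98: (23·98)/(10 + 0.13·98) = 112700/1137 ≈ 99.120
Max retention: S = 1000/(112700/1137) − 10 = 100/1127 in (≈ 0.089 in)
Initial abstraction Ia = S/5 = (100/1127)/5 = 20/1127 ≈ 0.018 in
P − Ia = 2.130 − 0.018 = 238051/112700 ≈ 2.112 in (> 0, runoff occurs)
Q: (238051/112700)² ÷ (248051/112700) = 56668278601/27955347700 in (≈ 2.027 in)

Q = 56668278601/27955347700 in ≈ 2.027 in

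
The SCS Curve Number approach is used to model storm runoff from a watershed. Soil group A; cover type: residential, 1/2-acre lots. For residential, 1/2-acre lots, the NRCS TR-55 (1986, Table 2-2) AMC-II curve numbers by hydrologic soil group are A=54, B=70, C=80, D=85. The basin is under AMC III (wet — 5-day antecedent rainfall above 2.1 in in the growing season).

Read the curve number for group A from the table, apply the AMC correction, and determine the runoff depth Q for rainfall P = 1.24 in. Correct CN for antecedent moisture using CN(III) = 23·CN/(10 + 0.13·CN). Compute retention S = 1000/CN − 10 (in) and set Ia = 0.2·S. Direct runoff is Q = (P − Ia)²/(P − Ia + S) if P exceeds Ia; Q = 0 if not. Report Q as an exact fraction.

NRCS table: residential, 1/2-acre lots, soil group A → CN(II) = 54
Wet (AMC III): CN(III) = 23·54/(10 + 0.13·54) = 1242/(851/50) = 2700/37 ≈ 72.973
S = 1000/(2700/37) − 10 = 100/27 in ≈ 3.704 in
Ia = 0.2·(100/27) = 20/27 in ≈ 0.741 in
Excess rainfall: 1.240 − 0.741 = 0.499 in; P > Ia so Q > 0
Q: (337/675)² ÷ (2837/675) = 113569/1914975 in (≈ 0.059 in)

Q = 113569/1914975 in ≈ 0.059 in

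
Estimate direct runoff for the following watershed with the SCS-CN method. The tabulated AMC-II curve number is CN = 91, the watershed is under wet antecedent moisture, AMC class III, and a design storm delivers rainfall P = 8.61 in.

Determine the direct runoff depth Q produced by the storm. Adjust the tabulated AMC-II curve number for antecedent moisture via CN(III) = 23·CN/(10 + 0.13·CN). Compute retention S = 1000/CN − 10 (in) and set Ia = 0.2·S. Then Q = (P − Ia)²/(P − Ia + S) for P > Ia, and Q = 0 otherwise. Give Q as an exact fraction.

Wet (AMC III): CN(III) = 23·91/(10 + 0.13·91) = 2093/(2183/100) = 209300/2183 ≈ 95.877
Max retention: S = 1000/(209300/2183) − 10 = 900/2093 in (≈ 0.430 in)
Initial abstraction Ia = S/5 = (900/2093)/5 = 180/2093 ≈ 0.086 in
Since P=8.610 > Ia=0.086: effective rainfall P−Ia = 1784073/209300 in
Runoff Q = (P−Ia)²/(P−Ia+S) = (8.524)²/(8.524+0.430) = 1060972156443/130747826300 ≈ 8.115 in

Q = 1060972156443/130747826300 in ≈ 8.115 in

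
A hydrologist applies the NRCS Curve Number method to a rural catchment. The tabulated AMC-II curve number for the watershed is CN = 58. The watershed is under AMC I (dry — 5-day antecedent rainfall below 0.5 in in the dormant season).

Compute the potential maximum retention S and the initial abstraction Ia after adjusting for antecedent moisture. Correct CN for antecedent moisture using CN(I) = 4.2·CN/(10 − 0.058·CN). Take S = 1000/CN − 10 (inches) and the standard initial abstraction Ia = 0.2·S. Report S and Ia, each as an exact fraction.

S = 500/29 in ≈ 17.241 in; Ia = 100/29 in ≈ 3.448 in

Dry (AMC I): CN(I) = 4.2·58/(10 − 0.058·58) = (1218/5)/(1659/250) = 2900/79 ≈ 36.709
S = 1000/(2900/79) − 10 = 500/29 in ≈ 17.241 in
Ia = 0.2S: 0.2·17.241 = 3.448 in (exactly 100/29)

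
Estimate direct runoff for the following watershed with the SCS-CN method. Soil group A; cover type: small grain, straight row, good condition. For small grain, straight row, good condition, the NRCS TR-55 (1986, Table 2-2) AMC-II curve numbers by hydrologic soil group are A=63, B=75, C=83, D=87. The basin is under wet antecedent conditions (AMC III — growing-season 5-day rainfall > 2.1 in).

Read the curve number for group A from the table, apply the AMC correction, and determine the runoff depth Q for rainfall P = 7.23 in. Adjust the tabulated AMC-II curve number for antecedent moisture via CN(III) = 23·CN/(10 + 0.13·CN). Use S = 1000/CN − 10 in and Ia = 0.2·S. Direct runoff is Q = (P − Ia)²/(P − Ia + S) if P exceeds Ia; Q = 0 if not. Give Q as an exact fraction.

NRCS table: small grain, straight row, good condition, soil group A → CN(II) = 63
Adjust CN=63 to AMC III: 23·63/(10 + 0.13·63) → 1449 ÷ (1819/100) = 144900/1819 ≈ 79.659
S = 1000/(144900/1819) − 10 = 3700/1449 in ≈ 2.553 in
Ia = 0.2S: 0.2·2.553 = 0.511 in (exactly 740/1449)
Excess rainfall: 7.230 − 0.511 = 6.719 in; P > Ia so Q > 0
Runoff Q = (P−Ia)²/(P−Ia+S) = (6.719)²/(6.719+2.553) = 947949535129/194691552300 ≈ 4.869 in

Q = 947949535129/194691552300 in ≈ 4.869 in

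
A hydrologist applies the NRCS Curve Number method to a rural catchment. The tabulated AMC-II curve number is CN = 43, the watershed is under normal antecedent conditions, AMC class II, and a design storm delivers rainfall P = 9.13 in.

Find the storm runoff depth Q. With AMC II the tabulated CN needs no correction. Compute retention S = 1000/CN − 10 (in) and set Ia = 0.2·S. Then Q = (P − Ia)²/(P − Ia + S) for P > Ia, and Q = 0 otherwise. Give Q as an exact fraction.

Q = 776123881/364893700 in ≈ 2.127 in

CN(II) = 43; AMC II needs no correction.
Retention S: 1000/CN − 10 with CN=43.000 → S = 570/43 ≈ 13.256 in
Ia = 0.2S: 0.2·13.256 = 2.651 in (exactly 114/43)
Excess rainfall: 9.130 − 2.651 = 6.479 in; P > Ia so Q > 0
Runoff Q = (P−Ia)²/(P−Ia+S) = (6.479)²/(6.479+13.256) = 776123881/364893700 ≈ 2.127 in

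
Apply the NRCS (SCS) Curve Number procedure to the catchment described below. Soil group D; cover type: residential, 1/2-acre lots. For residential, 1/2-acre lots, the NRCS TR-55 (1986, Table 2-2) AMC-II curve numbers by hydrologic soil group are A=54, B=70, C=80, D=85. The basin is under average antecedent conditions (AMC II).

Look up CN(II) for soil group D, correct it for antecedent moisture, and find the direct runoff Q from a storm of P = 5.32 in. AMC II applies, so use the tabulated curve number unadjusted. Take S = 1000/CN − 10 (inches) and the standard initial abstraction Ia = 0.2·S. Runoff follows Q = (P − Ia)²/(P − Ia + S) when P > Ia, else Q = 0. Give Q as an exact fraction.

Q = 4456321/1215925 in ≈ 3.665 in

NRCS table: residential, 1/2-acre lots, soil group D → CN(II) = 85
CN(II) = 85; AMC II needs no correction.
Retention S: 1000/CN − 10 with CN=85.000 → S = 30/17 ≈ 1.765 in
Initial abstraction Ia = S/5 = (30/17)/5 = 6/17 ≈ 0.353 in
Since P=5.320 > Ia=0.353: effective rainfall P−Ia = 2111/425 in
Runoff Q = (P−Ia)²/(P−Ia+S) = (4.967)²/(4.967+1.765) = 4456321/1215925 ≈ 3.665 in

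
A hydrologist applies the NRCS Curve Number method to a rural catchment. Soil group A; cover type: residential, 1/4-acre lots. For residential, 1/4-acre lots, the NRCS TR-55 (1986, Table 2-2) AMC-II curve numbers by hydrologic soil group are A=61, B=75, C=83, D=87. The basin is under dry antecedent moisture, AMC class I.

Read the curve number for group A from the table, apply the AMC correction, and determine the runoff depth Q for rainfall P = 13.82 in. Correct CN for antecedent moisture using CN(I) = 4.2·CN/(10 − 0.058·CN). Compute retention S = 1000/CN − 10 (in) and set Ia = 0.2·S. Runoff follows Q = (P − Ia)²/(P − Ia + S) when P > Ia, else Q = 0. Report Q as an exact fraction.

NRCS table: residential, 1/4-acre lots, soil group A → CN(II) = 61
Adjust CN=61 to AMC I: 4.2·61/(10 − 0.058·61) → (1281/5) ÷ (3231/500) = 42700/1077 ≈ 39.647
S = 1000/(42700/1077) − 10 = 6500/427 in ≈ 15.222 in
Ia = 0.2·(6500/427) = 1300/427 in ≈ 3.044 in
Since P=13.820 > Ia=3.044: effective rainfall P−Ia = 230057/21350 in
Q: (230057/21350)² ÷ (555057/21350) = 52926223249/11850466950 in (≈ 4.466 in)

Q = 52926223249/11850466950 in ≈ 4.466 in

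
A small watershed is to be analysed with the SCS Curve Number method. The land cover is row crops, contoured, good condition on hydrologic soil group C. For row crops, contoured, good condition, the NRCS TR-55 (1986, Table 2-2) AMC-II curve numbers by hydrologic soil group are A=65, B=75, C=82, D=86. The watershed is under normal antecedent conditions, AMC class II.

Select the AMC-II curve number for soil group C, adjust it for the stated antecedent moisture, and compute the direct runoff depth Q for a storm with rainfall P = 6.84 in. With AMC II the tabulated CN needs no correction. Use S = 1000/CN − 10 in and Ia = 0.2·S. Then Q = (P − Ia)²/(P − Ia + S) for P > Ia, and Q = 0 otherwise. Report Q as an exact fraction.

Q = 4782969/1003475 in ≈ 4.766 in

NRCS table: row crops, contoured, good condition, soil group C → CN(II) = 82
CN(II) = 82; AMC II needs no correction.
Retention S: 1000/CN − 10 with CN=82.000 → S = 90/41 ≈ 2.195 in
Ia = 0.2S: 0.2·2.195 = 0.439 in (exactly 18/41)
P − Ia = 6.840 − 0.439 = 6561/1025 ≈ 6.401 in (> 0, runoff occurs)
Runoff Q = (P−Ia)²/(P−Ia+S) = (6.401)²/(6.401+2.195) = 4782969/1003475 ≈ 4.766 in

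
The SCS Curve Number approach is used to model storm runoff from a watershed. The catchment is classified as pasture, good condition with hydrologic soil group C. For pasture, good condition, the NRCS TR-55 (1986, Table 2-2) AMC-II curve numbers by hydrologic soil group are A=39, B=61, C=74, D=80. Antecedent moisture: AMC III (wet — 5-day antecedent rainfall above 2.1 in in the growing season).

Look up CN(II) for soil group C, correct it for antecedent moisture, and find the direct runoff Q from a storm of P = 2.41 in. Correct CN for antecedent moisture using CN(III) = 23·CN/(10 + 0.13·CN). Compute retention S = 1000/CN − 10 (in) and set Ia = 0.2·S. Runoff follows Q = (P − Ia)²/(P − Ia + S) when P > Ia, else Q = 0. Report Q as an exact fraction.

Q = 32073586281/26303644100 in ≈ 1.219 in

NRCS table: pasture, good condition, soil group C → CN(II) = 74
Wet (AMC III): CN(III) = 23·74/(10 + 0.13·74) = 1702/(981/50) = 85100/981 ≈ 86.748
Max retention: S = 1000/(85100/981) − 10 = 1300/851 in (≈ 1.528 in)
Ia = 0.2·(1300/851) = 260/851 in ≈ 0.306 in
P − Ia = 2.410 − 0.306 = 179091/85100 ≈ 2.104 in (> 0, runoff occurs)
Runoff Q = (P−Ia)²/(P−Ia+S) = (2.104)²/(2.104+1.528) = 32073586281/26303644100 ≈ 1.219 in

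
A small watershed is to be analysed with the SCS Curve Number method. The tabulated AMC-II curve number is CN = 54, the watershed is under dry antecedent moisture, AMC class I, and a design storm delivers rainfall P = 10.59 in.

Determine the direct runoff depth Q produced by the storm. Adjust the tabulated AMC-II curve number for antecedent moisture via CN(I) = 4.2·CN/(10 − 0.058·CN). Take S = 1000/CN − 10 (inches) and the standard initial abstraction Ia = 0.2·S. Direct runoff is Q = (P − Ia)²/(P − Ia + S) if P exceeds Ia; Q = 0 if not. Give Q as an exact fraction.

Q = 137235425209/86209685100 in ≈ 1.592 in

Adjust CN=54 to AMC I: 4.2·54/(10 − 0.058·54) → (1134/5) ÷ (1717/250) = 56700/1717 ≈ 33.023
Retention S: 1000/CN − 10 with CN=33.023 → S = 11500/567 ≈ 20.282 in
Initial abstraction Ia = S/5 = (11500/567)/5 = 2300/567 ≈ 4.056 in
Since P=10.590 > Ia=4.056: effective rainfall P−Ia = 370453/56700 in
Q = (370453/56700)²/((370453/56700) + 11500/567) = (137235425209/3214890000)/(1520453/56700) = 137235425209/86209685100 in ≈ 1.592 in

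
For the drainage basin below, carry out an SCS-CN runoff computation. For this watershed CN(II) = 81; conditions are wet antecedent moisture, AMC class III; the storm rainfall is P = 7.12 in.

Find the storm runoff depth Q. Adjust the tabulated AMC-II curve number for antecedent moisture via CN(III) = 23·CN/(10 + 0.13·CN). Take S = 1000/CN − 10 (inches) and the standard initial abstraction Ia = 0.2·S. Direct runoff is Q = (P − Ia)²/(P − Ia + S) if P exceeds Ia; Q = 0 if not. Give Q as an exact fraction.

Adjust CN=81 to AMC III: 23·81/(10 + 0.13·81) → 1863 ÷ (2053/100) = 186300/2053 ≈ 90.745
S = 1000/(186300/2053) − 10 = 1900/1863 in ≈ 1.020 in
Ia = 0.2·(1900/1863) = 380/1863 in ≈ 0.204 in
Since P=7.120 > Ia=0.204: effective rainfall P−Ia = 322114/46575 in
Q: (322114/46575)² ÷ (369614/46575) = 51878714498/8607386025 in (≈ 6.027 in)

Q = 51878714498/8607386025 in ≈ 6.027 in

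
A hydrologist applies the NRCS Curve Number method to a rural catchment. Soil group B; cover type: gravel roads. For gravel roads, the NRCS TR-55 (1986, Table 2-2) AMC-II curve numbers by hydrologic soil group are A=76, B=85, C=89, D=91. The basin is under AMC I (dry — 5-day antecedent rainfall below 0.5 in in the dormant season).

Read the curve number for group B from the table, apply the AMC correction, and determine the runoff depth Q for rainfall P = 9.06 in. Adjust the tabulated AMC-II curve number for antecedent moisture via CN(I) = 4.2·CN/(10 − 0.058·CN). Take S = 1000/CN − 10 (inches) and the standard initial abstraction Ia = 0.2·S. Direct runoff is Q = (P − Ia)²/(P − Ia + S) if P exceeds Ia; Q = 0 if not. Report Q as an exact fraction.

NRCS table: gravel roads, soil group B → CN(II) = 85
CN(I) from CN(II)=85: (4.2·85)/(10 − 0.058·85) = 11900/169 ≈ 70.414
Retention S: 1000/CN − 10 with CN=70.414 → S = 500/119 ≈ 4.202 in
Ia = 0.2·(500/119) = 100/119 in ≈ 0.840 in
Since P=9.060 > Ia=0.840: effective rainfall P−Ia = 48907/5950 in
Runoff Q = (P−Ia)²/(P−Ia+S) = (8.220)²/(8.220+4.202) = 2391894649/439746650 ≈ 5.439 in

Q = 2391894649/439746650 in ≈ 5.439 in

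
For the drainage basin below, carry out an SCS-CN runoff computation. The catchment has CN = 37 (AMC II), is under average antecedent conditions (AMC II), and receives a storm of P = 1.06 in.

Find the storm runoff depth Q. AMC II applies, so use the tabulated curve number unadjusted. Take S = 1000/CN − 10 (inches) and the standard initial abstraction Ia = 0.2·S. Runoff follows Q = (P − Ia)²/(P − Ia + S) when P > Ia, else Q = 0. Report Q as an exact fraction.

Q = 0 in ≈ 0.000 in

CN(II) = 37; AMC II needs no correction.
S = 1000/37 − 10 = 630/37 in ≈ 17.027 in
Initial abstraction Ia = S/5 = (630/37)/5 = 126/37 ≈ 3.405 in
P = 1.060 ≤ Ia = 3.405 in: entire storm abstracted, Q = 0.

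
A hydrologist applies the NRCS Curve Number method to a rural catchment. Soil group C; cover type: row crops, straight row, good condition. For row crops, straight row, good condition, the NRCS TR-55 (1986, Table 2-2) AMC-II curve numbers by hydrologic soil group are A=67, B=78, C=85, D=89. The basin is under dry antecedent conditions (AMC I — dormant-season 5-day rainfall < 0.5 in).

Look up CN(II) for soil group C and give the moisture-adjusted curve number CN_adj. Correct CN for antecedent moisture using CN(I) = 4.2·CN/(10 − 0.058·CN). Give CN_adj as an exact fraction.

CN_adj = 11900/169 ≈ 70.414

NRCS table: row crops, straight row, good condition, soil group C → CN(II) = 85
Adjust CN=85 to AMC I: 4.2·85/(10 − 0.058·85) → 357 ÷ (507/100) = 11900/169 ≈ 70.414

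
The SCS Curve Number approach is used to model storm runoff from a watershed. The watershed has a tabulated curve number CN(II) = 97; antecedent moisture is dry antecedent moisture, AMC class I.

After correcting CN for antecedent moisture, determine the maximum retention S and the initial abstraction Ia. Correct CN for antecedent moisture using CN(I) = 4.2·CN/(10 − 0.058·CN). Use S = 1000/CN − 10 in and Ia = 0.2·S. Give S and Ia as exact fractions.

CN(I) from CN(II)=97: (4.2·97)/(10 − 0.058·97) = 67900/729 ≈ 93.141
Retention S: 1000/CN − 10 with CN=93.141 → S = 500/679 ≈ 0.736 in
Ia = 0.2S: 0.2·0.736 = 0.147 in (exactly 100/679)

S = 500/679 in ≈ 0.736 in; Ia = 100/679 in ≈ 0.147 in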